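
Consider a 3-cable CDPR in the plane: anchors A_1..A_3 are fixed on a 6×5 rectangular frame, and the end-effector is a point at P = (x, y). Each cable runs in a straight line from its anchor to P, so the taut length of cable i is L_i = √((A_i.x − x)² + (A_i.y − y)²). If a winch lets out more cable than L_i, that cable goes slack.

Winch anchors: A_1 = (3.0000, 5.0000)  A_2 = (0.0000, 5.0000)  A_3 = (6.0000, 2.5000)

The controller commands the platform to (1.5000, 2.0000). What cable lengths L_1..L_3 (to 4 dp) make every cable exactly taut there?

L_1: Δ = A_1−P = (1.5000, 3.0000) → ‖Δ‖ = √11.2500 = 3.3541
L_2: Δ = A_2−P = (-1.5000, 3.0000) → ‖Δ‖ = √11.2500 = 3.3541
L_3: Δ = A_3−P = (4.5000, 0.5000) → ‖Δ‖ = √20.5000 = 4.5277

(3.3541, 3.3541, 4.5277)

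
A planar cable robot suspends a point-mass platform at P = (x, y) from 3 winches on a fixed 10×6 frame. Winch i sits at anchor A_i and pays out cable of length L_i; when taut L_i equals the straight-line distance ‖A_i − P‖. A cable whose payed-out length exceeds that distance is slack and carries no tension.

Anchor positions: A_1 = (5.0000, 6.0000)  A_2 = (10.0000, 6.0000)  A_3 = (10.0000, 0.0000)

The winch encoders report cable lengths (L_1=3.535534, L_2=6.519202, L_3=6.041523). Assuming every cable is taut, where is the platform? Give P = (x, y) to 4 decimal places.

circle eqns → linear via eq_j − eq_1; set k_j = A_j·A_j − L_j²
k_1 = 25.0000+36.0000−12.5000 = 48.5000
-10.0000·x + 0.0000·y = k_1−k_2 = -45.0000
-10.0000·x + 12.0000·y = k_1−k_3 = -15.0000
solve first two rows → x=4.5000, y=2.5000

(4.5000, 2.5000)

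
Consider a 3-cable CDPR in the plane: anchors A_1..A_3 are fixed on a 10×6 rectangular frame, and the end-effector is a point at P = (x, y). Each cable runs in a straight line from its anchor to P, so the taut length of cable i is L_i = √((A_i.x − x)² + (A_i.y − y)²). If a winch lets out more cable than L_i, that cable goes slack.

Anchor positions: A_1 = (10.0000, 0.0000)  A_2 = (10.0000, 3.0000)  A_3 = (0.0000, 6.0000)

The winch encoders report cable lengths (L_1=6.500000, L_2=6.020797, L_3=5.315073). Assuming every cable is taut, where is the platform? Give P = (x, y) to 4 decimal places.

(4.0000, 2.5000)

expand ‖A_i−P‖²=L_i² and subtract eq 1 (c_i ≔ ‖A_i‖²−L_i²)
c_1 = 100.0000+0.0000−42.2500 = 57.7500
eq1−eq2 → [0.0000  -6.0000]·P = -15.0000
eq1−eq3 → [20.0000  -12.0000]·P = 50.0000
2×2 solve → P = (4.0000, 2.5000)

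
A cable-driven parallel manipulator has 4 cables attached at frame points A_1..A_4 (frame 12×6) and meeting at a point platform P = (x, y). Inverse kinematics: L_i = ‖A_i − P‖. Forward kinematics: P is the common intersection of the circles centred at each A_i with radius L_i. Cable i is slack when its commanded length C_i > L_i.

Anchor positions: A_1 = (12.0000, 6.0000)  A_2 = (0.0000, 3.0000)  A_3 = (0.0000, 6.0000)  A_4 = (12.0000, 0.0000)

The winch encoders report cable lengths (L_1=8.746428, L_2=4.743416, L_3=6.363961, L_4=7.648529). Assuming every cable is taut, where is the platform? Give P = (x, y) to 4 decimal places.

(4.5000, 1.5000)

expand ‖A_i−P‖²=L_i² and subtract eq 1 (k_i ≔ ‖A_i‖²−L_i²)
k_1 = 144.0000+36.0000−76.5000 = 103.5000
eq1−eq2 → [24.0000  6.0000]·P = 117.0000
eq1−eq3 → [24.0000  0.0000]·P = 108.0000
eq1−eq4 → [0.0000  12.0000]·P = 18.0000
2×2 solve → P = (4.5000, 1.5000)
check cable 4: ‖A_4−P‖² = 58.5000 ≈ L_4² = 58.5000 ✓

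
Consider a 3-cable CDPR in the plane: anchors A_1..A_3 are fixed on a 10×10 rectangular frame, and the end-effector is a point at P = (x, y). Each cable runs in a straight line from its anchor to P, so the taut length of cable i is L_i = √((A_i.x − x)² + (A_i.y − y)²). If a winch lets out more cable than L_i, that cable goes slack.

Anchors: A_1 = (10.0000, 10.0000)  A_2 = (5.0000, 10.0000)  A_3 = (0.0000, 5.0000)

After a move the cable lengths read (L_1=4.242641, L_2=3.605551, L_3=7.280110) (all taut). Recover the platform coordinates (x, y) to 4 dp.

expand ‖A_i−P‖²=L_i² and subtract eq 1 (q_i ≔ ‖A_i‖²−L_i²)
q_1 = 100.0000+100.0000−18.0000 = 182.0000
eq1−eq2 → [10.0000  0.0000]·P = 70.0000
eq1−eq3 → [20.0000  10.0000]·P = 210.0000
2×2 solve → P = (7.0000, 7.0000)

(7.0000, 7.0000)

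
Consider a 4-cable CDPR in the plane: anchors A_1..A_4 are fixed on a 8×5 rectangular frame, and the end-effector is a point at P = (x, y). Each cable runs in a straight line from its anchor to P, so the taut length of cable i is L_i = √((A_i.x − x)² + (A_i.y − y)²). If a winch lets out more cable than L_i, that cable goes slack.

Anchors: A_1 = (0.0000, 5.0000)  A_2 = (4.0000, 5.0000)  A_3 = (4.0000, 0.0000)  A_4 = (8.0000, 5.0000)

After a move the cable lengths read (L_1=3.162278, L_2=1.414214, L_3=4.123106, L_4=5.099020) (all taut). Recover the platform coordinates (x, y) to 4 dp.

each cable: (A_i−P)·(A_i−P) = L_i²; let q_i = ‖A_i‖²−L_i²
q_1 = 0.0000+25.0000−10.0000 = 15.0000
row 1: -8.0000x + 0.0000y = -24.0000  (q_2=39.0000)
row 2: -8.0000x + 10.0000y = 16.0000  (q_3=-1.0000)
row 3: -16.0000x + 0.0000y = -48.0000  (q_4=63.0000)
Cramer on rows 1–2 → x = 3.0000, y = 4.0000
check cable 4: ‖A_4−P‖² = 26.0000 ≈ L_4² = 26.0000 ✓

(3.0000, 4.0000)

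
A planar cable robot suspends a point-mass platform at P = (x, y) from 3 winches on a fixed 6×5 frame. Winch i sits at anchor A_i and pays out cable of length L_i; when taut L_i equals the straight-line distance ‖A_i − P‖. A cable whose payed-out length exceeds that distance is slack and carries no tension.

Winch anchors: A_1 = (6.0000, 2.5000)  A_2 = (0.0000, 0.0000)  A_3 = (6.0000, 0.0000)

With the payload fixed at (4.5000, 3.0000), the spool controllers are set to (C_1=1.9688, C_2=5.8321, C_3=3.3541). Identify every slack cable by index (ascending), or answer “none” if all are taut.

cable 1: L_1 = ‖A_1−P‖ = 1.5811;  C_1 = 1.9688 → slack
cable 2: L_2 = ‖A_2−P‖ = 5.4083;  C_2 = 5.8321 → slack
cable 3: L_3 = ‖A_3−P‖ = 3.3541;  C_3 = 3.3541 → taut

1, 2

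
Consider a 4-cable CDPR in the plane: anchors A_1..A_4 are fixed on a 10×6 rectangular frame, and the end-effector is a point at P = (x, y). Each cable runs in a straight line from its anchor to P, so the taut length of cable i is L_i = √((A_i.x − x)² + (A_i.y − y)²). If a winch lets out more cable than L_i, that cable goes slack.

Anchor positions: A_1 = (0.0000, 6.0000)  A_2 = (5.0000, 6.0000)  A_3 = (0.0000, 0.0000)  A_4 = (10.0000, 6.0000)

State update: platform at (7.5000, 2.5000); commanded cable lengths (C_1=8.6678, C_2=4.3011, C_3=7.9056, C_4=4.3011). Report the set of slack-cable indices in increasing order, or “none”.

1

i=1: geometric 8.2765 vs commanded 8.6678 ⇒ slack
i=2: geometric 4.3012 vs commanded 4.3011 ⇒ taut
i=3: geometric 7.9057 vs commanded 7.9056 ⇒ taut
i=4: geometric 4.3012 vs commanded 4.3011 ⇒ taut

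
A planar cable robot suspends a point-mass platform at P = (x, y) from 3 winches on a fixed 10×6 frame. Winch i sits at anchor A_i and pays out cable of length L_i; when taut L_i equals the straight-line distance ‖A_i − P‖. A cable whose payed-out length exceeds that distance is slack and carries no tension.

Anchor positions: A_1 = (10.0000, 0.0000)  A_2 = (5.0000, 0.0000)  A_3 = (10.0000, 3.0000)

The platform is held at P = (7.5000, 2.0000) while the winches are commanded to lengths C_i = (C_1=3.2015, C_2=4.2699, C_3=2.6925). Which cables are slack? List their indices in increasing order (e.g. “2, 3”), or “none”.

cable 1: √((2.5000)²+(-2.0000)²)=3.2016, C_1=3.2015: taut
cable 2: √((-2.5000)²+(-2.0000)²)=3.2016, C_2=4.2699: slack
cable 3: √((2.5000)²+(1.0000)²)=2.6926, C_3=2.6925: taut

2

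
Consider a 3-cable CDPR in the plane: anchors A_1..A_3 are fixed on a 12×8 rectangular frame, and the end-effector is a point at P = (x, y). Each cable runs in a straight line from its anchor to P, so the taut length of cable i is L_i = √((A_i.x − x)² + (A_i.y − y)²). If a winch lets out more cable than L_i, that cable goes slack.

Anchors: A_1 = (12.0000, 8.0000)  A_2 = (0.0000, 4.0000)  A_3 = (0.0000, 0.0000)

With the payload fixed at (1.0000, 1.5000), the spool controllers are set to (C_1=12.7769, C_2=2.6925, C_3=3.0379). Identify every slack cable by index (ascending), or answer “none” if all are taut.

cable 1: √((11.0000)²+(6.5000)²)=12.7769, C_1=12.7769: taut
cable 2: √((-1.0000)²+(2.5000)²)=2.6926, C_2=2.6925: taut
cable 3: √((-1.0000)²+(-1.5000)²)=1.8028, C_3=3.0379: slack

3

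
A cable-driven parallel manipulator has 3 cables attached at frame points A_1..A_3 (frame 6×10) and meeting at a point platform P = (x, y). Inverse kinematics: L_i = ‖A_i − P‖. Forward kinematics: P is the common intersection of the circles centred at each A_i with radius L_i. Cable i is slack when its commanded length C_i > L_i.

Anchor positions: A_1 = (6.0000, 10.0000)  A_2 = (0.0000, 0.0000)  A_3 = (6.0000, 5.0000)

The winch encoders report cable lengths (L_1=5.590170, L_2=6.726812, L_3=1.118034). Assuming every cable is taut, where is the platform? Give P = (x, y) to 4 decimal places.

(5.0000, 4.5000)

each cable: (A_i−P)·(A_i−P) = L_i²; let c_i = ‖A_i‖²−L_i²
c_1 = 36.0000+100.0000−31.2500 = 104.7500
row 1: 12.0000x + 20.0000y = 150.0000  (c_2=-45.2500)
row 2: 0.0000x + 10.0000y = 45.0000  (c_3=59.7500)
Cramer on rows 1–2 → x = 5.0000, y = 4.5000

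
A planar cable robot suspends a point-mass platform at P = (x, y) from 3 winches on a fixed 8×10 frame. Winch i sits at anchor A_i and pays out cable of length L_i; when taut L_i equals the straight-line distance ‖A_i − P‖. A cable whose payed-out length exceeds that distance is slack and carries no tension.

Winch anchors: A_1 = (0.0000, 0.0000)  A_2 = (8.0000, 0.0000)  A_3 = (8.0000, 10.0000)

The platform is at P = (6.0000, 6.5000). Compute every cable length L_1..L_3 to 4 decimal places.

(8.8459, 6.8007, 4.0311)

L_1 = √((0.0000−6.0000)² + (0.0000−6.5000)²) = 8.8459
L_2 = √((8.0000−6.0000)² + (0.0000−6.5000)²) = 6.8007
L_3 = √((8.0000−6.0000)² + (10.0000−6.5000)²) = 4.0311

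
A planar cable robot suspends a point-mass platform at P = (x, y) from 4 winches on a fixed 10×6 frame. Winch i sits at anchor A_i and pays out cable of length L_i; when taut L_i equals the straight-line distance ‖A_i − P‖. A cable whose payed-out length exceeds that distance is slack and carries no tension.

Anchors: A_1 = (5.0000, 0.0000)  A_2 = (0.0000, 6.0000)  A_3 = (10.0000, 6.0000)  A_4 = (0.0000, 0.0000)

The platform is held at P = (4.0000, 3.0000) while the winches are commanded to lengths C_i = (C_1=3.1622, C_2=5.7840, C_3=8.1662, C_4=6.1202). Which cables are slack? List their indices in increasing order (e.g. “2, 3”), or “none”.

2, 3, 4

cable 1: √((1.0000)²+(-3.0000)²)=3.1623, C_1=3.1622: taut
cable 2: √((-4.0000)²+(3.0000)²)=5.0000, C_2=5.7840: slack
cable 3: √((6.0000)²+(3.0000)²)=6.7082, C_3=8.1662: slack
cable 4: √((-4.0000)²+(-3.0000)²)=5.0000, C_4=6.1202: slack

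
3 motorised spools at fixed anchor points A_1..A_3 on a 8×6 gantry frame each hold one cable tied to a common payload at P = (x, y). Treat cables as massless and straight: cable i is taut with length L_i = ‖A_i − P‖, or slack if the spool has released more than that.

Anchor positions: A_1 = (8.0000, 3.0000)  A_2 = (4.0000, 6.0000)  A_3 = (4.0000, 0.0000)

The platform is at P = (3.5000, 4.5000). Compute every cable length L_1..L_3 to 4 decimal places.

L_1 = √((8.0000−3.5000)² + (3.0000−4.5000)²) = 4.7434
L_2 = √((4.0000−3.5000)² + (6.0000−4.5000)²) = 1.5811
L_3 = √((4.0000−3.5000)² + (0.0000−4.5000)²) = 4.5277

(4.7434, 1.5811, 4.5277)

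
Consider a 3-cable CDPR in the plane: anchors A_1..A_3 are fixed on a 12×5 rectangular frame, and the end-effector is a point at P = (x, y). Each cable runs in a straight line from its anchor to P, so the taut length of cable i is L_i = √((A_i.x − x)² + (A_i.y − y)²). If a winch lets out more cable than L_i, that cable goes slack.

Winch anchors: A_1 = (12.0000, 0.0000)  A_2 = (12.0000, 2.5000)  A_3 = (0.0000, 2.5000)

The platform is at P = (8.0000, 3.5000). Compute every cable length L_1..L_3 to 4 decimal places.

cable 1: Δx=4.0000, Δy=-3.5000; L_1 = √(Δx²+Δy²) = 5.3151
cable 2: Δx=4.0000, Δy=-1.0000; L_2 = √(Δx²+Δy²) = 4.1231
cable 3: Δx=-8.0000, Δy=-1.0000; L_3 = √(Δx²+Δy²) = 8.0623

(5.3151, 4.1231, 8.0623)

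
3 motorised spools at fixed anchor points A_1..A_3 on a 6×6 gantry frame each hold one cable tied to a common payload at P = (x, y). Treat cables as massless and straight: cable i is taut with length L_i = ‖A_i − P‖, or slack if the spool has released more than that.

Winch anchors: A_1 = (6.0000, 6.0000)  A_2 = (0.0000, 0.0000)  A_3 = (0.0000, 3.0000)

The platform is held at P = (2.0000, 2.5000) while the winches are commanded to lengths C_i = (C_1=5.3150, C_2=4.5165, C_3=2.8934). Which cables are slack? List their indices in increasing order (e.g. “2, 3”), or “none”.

i=1: geometric 5.3151 vs commanded 5.3150 ⇒ taut
i=2: geometric 3.2016 vs commanded 4.5165 ⇒ slack
i=3: geometric 2.0616 vs commanded 2.8934 ⇒ slack

2, 3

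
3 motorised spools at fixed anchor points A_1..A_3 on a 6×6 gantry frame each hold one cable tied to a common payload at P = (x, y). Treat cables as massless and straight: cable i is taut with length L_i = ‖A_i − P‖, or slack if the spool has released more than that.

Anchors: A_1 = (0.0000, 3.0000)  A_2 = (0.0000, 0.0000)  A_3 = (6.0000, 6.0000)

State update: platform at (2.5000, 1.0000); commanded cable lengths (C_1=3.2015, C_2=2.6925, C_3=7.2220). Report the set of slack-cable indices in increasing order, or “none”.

cable 1: L_1 = ‖A_1−P‖ = 3.2016;  C_1 = 3.2015 → taut
cable 2: L_2 = ‖A_2−P‖ = 2.6926;  C_2 = 2.6925 → taut
cable 3: L_3 = ‖A_3−P‖ = 6.1033;  C_3 = 7.2220 → slack

3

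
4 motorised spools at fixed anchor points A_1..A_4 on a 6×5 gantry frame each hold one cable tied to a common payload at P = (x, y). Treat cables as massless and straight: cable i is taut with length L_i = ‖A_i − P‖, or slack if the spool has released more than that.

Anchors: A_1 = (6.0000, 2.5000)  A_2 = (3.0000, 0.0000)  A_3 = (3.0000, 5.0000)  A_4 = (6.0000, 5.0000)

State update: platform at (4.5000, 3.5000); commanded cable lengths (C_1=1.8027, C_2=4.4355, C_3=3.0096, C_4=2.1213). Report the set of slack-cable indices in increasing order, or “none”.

i=1: geometric 1.8028 vs commanded 1.8027 ⇒ taut
i=2: geometric 3.8079 vs commanded 4.4355 ⇒ slack
i=3: geometric 2.1213 vs commanded 3.0096 ⇒ slack
i=4: geometric 2.1213 vs commanded 2.1213 ⇒ taut

2, 3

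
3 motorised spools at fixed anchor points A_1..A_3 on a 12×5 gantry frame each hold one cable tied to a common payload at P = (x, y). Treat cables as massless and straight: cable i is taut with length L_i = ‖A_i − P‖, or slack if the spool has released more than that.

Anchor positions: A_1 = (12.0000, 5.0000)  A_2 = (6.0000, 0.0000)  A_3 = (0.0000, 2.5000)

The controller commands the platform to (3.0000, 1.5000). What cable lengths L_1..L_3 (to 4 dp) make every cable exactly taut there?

L_1 = √((12.0000−3.0000)² + (5.0000−1.5000)²) = 9.6566
L_2 = √((6.0000−3.0000)² + (0.0000−1.5000)²) = 3.3541
L_3 = √((0.0000−3.0000)² + (2.5000−1.5000)²) = 3.1623

(9.6566, 3.3541, 3.1623)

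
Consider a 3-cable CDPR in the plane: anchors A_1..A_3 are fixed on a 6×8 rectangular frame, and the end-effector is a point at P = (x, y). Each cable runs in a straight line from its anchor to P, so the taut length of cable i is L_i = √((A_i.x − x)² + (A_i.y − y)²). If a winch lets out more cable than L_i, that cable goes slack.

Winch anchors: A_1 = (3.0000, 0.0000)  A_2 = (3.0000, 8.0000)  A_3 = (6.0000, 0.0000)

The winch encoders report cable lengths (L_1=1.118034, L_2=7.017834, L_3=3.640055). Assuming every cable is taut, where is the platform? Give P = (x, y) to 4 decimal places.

(2.5000, 1.0000)

expand ‖A_i−P‖²=L_i² and subtract eq 1 (k_i ≔ ‖A_i‖²−L_i²)
k_1 = 9.0000+0.0000−1.2500 = 7.7500
eq1−eq2 → [0.0000  -16.0000]·P = -16.0000
eq1−eq3 → [-6.0000  0.0000]·P = -15.0000
2×2 solve → P = (2.5000, 1.0000)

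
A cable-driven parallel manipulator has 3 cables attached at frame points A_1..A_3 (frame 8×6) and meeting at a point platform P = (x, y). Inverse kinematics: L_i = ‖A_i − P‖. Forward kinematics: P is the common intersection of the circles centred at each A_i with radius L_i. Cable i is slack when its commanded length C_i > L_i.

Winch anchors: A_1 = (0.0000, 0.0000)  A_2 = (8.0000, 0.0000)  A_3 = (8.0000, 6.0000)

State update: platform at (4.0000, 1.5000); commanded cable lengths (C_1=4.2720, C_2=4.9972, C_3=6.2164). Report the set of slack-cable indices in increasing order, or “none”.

i=1: geometric 4.2720 vs commanded 4.2720 ⇒ taut
i=2: geometric 4.2720 vs commanded 4.9972 ⇒ slack
i=3: geometric 6.0208 vs commanded 6.2164 ⇒ slack

2, 3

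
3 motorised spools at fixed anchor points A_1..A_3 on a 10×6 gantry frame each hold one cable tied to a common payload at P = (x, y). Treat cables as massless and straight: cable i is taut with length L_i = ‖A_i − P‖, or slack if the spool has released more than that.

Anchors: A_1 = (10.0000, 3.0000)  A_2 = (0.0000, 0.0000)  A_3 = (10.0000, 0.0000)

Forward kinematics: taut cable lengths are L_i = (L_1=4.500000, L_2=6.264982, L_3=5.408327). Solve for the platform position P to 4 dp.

(5.5000, 3.0000)

expand ‖A_i−P‖²=L_i² and subtract eq 1 (c_i ≔ ‖A_i‖²−L_i²)
c_1 = 100.0000+9.0000−20.2500 = 88.7500
eq1−eq2 → [20.0000  6.0000]·P = 128.0000
eq1−eq3 → [0.0000  6.0000]·P = 18.0000
2×2 solve → P = (5.5000, 3.0000)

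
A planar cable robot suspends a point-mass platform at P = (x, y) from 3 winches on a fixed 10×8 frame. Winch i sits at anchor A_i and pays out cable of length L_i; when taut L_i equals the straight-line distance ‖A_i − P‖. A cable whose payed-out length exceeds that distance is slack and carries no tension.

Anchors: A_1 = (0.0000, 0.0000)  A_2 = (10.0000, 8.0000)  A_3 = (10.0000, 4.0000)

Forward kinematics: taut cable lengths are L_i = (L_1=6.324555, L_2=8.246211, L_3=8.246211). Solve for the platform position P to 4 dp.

(2.0000, 6.0000)

circle eqns → linear via eq_j − eq_1; set c_j = A_j·A_j − L_j²
c_1 = 0.0000+0.0000−40.0000 = -40.0000
-20.0000·x − 16.0000·y = c_1−c_2 = -136.0000
-20.0000·x − 8.0000·y = c_1−c_3 = -88.0000
solve first two rows → x=2.0000, y=6.0000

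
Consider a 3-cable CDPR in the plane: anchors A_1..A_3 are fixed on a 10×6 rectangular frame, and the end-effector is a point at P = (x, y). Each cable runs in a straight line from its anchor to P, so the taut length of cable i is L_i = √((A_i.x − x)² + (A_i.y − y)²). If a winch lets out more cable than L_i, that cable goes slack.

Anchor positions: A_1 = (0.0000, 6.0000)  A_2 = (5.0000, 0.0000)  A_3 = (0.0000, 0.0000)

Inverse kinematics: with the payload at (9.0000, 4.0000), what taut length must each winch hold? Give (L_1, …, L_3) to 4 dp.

(9.2195, 5.6569, 9.8489)

cable 1: Δx=-9.0000, Δy=2.0000; L_1 = √(Δx²+Δy²) = 9.2195
cable 2: Δx=-4.0000, Δy=-4.0000; L_2 = √(Δx²+Δy²) = 5.6569
cable 3: Δx=-9.0000, Δy=-4.0000; L_3 = √(Δx²+Δy²) = 9.8489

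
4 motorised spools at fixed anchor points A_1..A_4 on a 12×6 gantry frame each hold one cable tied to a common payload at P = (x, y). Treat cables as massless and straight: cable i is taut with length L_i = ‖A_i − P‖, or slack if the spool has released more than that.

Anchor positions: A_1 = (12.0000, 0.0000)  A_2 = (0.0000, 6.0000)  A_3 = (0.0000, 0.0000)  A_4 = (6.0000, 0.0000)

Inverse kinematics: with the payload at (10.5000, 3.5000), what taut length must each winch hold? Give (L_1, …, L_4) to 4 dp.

L_1: Δ = A_1−P = (1.5000, -3.5000) → ‖Δ‖ = √14.5000 = 3.8079
L_2: Δ = A_2−P = (-10.5000, 2.5000) → ‖Δ‖ = √116.5000 = 10.7935
L_3: Δ = A_3−P = (-10.5000, -3.5000) → ‖Δ‖ = √122.5000 = 11.0680
L_4: Δ = A_4−P = (-4.5000, -3.5000) → ‖Δ‖ = √32.5000 = 5.7009

(3.8079, 10.7935, 11.0680, 5.7009)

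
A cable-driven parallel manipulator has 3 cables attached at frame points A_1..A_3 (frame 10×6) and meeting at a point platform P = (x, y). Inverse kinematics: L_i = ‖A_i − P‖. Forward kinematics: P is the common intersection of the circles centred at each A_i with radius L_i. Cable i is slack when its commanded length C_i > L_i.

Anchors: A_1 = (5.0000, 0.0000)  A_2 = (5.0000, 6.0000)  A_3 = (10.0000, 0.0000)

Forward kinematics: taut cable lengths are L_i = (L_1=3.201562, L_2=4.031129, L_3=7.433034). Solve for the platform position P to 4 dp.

(3.0000, 2.5000)

circle eqns → linear via eq_j − eq_1; set q_j = A_j·A_j − L_j²
q_1 = 25.0000+0.0000−10.2500 = 14.7500
0.0000·x − 12.0000·y = q_1−q_2 = -30.0000
-10.0000·x + 0.0000·y = q_1−q_3 = -30.0000
solve first two rows → x=3.0000, y=2.5000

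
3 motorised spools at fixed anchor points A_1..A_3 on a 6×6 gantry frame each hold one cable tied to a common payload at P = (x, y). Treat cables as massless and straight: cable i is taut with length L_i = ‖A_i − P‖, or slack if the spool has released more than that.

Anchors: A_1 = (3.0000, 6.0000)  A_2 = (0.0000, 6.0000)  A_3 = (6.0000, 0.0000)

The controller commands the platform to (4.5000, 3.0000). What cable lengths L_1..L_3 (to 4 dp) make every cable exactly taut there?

cable 1: Δx=-1.5000, Δy=3.0000; L_1 = √(Δx²+Δy²) = 3.3541
cable 2: Δx=-4.5000, Δy=3.0000; L_2 = √(Δx²+Δy²) = 5.4083
cable 3: Δx=1.5000, Δy=-3.0000; L_3 = √(Δx²+Δy²) = 3.3541

(3.3541, 5.4083, 3.3541)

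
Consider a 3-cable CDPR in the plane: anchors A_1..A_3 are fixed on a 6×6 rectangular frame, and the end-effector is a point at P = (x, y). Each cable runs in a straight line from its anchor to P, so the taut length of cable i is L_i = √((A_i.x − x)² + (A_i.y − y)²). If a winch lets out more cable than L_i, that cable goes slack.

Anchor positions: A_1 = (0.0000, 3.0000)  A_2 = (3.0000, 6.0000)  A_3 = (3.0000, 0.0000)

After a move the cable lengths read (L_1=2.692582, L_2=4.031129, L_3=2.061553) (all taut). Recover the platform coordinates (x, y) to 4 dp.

circle eqns → linear via eq_j − eq_1; set q_j = A_j·A_j − L_j²
q_1 = 0.0000+9.0000−7.2500 = 1.7500
-6.0000·x − 6.0000·y = q_1−q_2 = -27.0000
-6.0000·x + 6.0000·y = q_1−q_3 = -3.0000
solve first two rows → x=2.5000, y=2.0000

(2.5000, 2.0000)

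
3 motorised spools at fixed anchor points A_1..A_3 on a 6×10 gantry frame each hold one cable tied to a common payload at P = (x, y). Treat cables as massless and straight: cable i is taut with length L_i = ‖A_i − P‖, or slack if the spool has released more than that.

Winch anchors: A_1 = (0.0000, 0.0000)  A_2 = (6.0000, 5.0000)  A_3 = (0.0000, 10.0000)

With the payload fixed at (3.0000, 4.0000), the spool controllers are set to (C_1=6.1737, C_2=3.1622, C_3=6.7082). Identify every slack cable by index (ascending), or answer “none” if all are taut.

1

i=1: geometric 5.0000 vs commanded 6.1737 ⇒ slack
i=2: geometric 3.1623 vs commanded 3.1622 ⇒ taut
i=3: geometric 6.7082 vs commanded 6.7082 ⇒ taut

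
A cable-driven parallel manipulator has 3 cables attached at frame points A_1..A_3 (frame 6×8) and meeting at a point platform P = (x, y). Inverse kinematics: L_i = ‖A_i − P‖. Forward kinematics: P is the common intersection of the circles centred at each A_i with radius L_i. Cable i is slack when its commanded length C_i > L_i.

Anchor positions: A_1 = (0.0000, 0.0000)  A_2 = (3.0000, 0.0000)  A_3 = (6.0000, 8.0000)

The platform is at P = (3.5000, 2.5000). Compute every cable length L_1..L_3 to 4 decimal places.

cable 1: Δx=-3.5000, Δy=-2.5000; L_1 = √(Δx²+Δy²) = 4.3012
cable 2: Δx=-0.5000, Δy=-2.5000; L_2 = √(Δx²+Δy²) = 2.5495
cable 3: Δx=2.5000, Δy=5.5000; L_3 = √(Δx²+Δy²) = 6.0415

(4.3012, 2.5495, 6.0415)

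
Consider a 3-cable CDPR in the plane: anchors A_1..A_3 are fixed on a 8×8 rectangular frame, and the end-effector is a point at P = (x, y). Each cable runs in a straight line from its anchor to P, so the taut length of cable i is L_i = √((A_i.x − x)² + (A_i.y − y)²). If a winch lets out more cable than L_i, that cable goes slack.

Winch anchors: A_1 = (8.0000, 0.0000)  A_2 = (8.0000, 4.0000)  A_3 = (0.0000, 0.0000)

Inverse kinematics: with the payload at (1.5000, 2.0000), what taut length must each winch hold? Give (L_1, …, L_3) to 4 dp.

(6.8007, 6.8007, 2.5000)

L_1: Δ = A_1−P = (6.5000, -2.0000) → ‖Δ‖ = √46.2500 = 6.8007
L_2: Δ = A_2−P = (6.5000, 2.0000) → ‖Δ‖ = √46.2500 = 6.8007
L_3: Δ = A_3−P = (-1.5000, -2.0000) → ‖Δ‖ = √6.2500 = 2.5000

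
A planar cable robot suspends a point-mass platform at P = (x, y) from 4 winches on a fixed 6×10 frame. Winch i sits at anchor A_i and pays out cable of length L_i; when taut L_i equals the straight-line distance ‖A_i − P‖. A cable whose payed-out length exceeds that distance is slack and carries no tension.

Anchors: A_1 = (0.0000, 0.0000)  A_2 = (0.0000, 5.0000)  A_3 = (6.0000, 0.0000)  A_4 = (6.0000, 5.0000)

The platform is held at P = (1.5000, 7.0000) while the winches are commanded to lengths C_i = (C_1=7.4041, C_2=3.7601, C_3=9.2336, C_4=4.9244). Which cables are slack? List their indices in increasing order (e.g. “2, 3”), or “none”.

1, 2, 3

cable 1: √((-1.5000)²+(-7.0000)²)=7.1589, C_1=7.4041: slack
cable 2: √((-1.5000)²+(-2.0000)²)=2.5000, C_2=3.7601: slack
cable 3: √((4.5000)²+(-7.0000)²)=8.3217, C_3=9.2336: slack
cable 4: √((4.5000)²+(-2.0000)²)=4.9244, C_4=4.9244: taut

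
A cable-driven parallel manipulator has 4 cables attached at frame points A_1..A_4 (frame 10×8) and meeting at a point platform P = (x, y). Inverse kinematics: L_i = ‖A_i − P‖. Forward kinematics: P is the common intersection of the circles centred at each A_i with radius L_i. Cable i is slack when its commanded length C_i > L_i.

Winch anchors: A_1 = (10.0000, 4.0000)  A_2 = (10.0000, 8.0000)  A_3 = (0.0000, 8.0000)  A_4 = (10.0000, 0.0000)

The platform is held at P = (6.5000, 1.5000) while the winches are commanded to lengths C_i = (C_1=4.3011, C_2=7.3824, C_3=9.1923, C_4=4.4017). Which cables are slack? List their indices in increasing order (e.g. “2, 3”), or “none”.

4

i=1: geometric 4.3012 vs commanded 4.3011 ⇒ taut
i=2: geometric 7.3824 vs commanded 7.3824 ⇒ taut
i=3: geometric 9.1924 vs commanded 9.1923 ⇒ taut
i=4: geometric 3.8079 vs commanded 4.4017 ⇒ slack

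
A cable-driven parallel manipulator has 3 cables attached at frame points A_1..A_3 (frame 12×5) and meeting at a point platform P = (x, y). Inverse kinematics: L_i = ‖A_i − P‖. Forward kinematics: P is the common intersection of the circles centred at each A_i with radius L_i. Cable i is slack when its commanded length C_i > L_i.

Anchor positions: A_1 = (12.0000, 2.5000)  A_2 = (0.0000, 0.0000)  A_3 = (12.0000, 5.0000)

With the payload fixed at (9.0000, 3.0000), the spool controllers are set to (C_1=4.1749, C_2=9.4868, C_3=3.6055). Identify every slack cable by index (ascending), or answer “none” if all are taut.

1

i=1: geometric 3.0414 vs commanded 4.1749 ⇒ slack
i=2: geometric 9.4868 vs commanded 9.4868 ⇒ taut
i=3: geometric 3.6056 vs commanded 3.6055 ⇒ taut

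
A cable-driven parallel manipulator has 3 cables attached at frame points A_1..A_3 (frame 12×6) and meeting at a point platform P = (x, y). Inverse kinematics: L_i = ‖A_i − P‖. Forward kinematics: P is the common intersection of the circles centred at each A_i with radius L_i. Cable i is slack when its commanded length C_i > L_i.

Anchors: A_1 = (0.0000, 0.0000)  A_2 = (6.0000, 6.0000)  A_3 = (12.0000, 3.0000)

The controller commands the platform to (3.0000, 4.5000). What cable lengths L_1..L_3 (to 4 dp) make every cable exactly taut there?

L_1 = √((0.0000−3.0000)² + (0.0000−4.5000)²) = 5.4083
L_2 = √((6.0000−3.0000)² + (6.0000−4.5000)²) = 3.3541
L_3 = √((12.0000−3.0000)² + (3.0000−4.5000)²) = 9.1241

(5.4083, 3.3541, 9.1241)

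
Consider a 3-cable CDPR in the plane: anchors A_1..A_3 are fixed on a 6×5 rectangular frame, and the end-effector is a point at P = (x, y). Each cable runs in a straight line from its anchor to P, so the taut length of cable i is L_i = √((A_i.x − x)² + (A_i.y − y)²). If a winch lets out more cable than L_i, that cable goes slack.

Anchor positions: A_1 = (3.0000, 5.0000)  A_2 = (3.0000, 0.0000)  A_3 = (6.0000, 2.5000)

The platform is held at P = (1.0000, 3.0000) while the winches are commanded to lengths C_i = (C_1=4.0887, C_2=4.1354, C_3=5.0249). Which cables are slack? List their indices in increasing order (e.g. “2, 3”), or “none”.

1, 2

cable 1: √((2.0000)²+(2.0000)²)=2.8284, C_1=4.0887: slack
cable 2: √((2.0000)²+(-3.0000)²)=3.6056, C_2=4.1354: slack
cable 3: √((5.0000)²+(-0.5000)²)=5.0249, C_3=5.0249: taut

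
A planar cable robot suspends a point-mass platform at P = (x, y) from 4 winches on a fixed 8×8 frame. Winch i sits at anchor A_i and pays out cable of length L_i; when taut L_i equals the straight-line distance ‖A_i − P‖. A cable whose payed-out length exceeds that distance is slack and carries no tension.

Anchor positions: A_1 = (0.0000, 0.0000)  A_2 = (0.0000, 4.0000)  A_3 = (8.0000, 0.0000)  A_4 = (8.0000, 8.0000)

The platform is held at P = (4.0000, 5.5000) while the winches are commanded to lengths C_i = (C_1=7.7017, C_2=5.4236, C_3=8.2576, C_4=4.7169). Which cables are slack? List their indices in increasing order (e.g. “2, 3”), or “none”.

cable 1: √((-4.0000)²+(-5.5000)²)=6.8007, C_1=7.7017: slack
cable 2: √((-4.0000)²+(-1.5000)²)=4.2720, C_2=5.4236: slack
cable 3: √((4.0000)²+(-5.5000)²)=6.8007, C_3=8.2576: slack
cable 4: √((4.0000)²+(2.5000)²)=4.7170, C_4=4.7169: taut

1, 2, 3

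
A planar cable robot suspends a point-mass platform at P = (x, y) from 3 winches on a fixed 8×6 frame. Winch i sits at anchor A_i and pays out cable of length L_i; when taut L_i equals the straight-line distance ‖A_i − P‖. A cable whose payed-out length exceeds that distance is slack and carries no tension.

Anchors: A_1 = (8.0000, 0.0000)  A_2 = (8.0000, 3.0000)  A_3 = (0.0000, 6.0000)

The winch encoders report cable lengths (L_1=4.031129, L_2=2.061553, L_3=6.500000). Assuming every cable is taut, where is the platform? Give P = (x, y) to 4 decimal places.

expand ‖A_i−P‖²=L_i² and subtract eq 1 (k_i ≔ ‖A_i‖²−L_i²)
k_1 = 64.0000+0.0000−16.2500 = 47.7500
eq1−eq2 → [0.0000  -6.0000]·P = -21.0000
eq1−eq3 → [16.0000  -12.0000]·P = 54.0000
2×2 solve → P = (6.0000, 3.5000)

(6.0000, 3.5000)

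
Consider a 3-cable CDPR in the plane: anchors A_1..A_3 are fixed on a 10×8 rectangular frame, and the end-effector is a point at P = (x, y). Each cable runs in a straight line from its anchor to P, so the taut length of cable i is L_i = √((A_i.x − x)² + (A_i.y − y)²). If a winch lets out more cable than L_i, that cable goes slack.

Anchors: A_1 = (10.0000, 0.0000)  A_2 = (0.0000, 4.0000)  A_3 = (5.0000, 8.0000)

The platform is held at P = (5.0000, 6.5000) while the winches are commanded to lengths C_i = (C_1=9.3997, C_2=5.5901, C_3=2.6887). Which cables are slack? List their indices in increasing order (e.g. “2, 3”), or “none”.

cable 1: L_1 = ‖A_1−P‖ = 8.2006;  C_1 = 9.3997 → slack
cable 2: L_2 = ‖A_2−P‖ = 5.5902;  C_2 = 5.5901 → taut
cable 3: L_3 = ‖A_3−P‖ = 1.5000;  C_3 = 2.6887 → slack

1, 3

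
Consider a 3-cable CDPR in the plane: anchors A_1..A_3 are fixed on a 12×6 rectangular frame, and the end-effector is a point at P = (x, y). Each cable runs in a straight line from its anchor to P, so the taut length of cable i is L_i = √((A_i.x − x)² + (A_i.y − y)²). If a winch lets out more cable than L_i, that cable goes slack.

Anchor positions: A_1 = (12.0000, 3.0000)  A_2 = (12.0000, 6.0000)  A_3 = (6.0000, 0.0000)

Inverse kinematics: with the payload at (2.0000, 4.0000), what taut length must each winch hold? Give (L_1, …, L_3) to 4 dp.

(10.0499, 10.1980, 5.6569)

L_1 = √((12.0000−2.0000)² + (3.0000−4.0000)²) = 10.0499
L_2 = √((12.0000−2.0000)² + (6.0000−4.0000)²) = 10.1980
L_3 = √((6.0000−2.0000)² + (0.0000−4.0000)²) = 5.6569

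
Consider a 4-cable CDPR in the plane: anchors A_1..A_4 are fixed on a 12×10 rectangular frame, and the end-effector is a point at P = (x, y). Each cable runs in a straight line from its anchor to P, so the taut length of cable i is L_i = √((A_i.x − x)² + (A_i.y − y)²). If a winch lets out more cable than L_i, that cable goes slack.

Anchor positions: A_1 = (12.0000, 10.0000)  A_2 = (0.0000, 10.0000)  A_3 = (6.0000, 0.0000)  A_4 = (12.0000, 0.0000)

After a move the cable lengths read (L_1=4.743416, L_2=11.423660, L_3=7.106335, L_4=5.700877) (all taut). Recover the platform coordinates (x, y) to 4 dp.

(10.5000, 5.5000)

circle eqns → linear via eq_j − eq_1; set c_j = A_j·A_j − L_j²
c_1 = 144.0000+100.0000−22.5000 = 221.5000
24.0000·x + 0.0000·y = c_1−c_2 = 252.0000
12.0000·x + 20.0000·y = c_1−c_3 = 236.0000
0.0000·x + 20.0000·y = c_1−c_4 = 110.0000
solve first two rows → x=10.5000, y=5.5000
check cable 4: ‖A_4−P‖² = 32.5000 ≈ L_4² = 32.5000 ✓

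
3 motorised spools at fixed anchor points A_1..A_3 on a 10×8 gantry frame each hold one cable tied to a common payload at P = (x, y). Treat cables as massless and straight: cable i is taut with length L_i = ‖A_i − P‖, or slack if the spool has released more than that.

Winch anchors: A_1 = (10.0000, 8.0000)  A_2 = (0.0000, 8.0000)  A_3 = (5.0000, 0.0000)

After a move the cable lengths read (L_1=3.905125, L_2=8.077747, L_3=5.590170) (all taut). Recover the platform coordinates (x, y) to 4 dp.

circle eqns → linear via eq_j − eq_1; set q_j = A_j·A_j − L_j²
q_1 = 100.0000+64.0000−15.2500 = 148.7500
20.0000·x + 0.0000·y = q_1−q_2 = 150.0000
10.0000·x + 16.0000·y = q_1−q_3 = 155.0000
solve first two rows → x=7.5000, y=5.0000

(7.5000, 5.0000)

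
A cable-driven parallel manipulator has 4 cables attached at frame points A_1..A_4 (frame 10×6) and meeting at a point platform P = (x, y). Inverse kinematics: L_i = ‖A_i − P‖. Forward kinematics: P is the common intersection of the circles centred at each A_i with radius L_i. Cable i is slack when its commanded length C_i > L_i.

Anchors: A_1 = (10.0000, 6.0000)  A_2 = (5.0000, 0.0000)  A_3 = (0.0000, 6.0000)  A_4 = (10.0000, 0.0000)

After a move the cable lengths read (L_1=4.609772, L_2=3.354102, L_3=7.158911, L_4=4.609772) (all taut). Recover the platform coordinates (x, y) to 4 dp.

(6.5000, 3.0000)

each cable: (A_i−P)·(A_i−P) = L_i²; let q_i = ‖A_i‖²−L_i²
q_1 = 100.0000+36.0000−21.2500 = 114.7500
row 1: 10.0000x + 12.0000y = 101.0000  (q_2=13.7500)
row 2: 20.0000x + 0.0000y = 130.0000  (q_3=-15.2500)
row 3: 0.0000x + 12.0000y = 36.0000  (q_4=78.7500)
Cramer on rows 1–2 → x = 6.5000, y = 3.0000
check cable 4: ‖A_4−P‖² = 21.2500 ≈ L_4² = 21.2500 ✓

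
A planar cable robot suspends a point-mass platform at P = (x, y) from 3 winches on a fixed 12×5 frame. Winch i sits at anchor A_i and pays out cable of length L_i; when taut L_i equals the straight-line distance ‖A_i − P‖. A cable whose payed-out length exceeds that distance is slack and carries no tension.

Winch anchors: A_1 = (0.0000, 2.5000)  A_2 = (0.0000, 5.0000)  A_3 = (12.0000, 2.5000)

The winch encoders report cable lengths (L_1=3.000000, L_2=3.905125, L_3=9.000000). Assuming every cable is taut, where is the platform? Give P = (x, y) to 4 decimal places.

each cable: (A_i−P)·(A_i−P) = L_i²; let q_i = ‖A_i‖²−L_i²
q_1 = 0.0000+6.2500−9.0000 = -2.7500
row 1: 0.0000x − 5.0000y = -12.5000  (q_2=9.7500)
row 2: -24.0000x + 0.0000y = -72.0000  (q_3=69.2500)
Cramer on rows 1–2 → x = 3.0000, y = 2.5000

(3.0000, 2.5000)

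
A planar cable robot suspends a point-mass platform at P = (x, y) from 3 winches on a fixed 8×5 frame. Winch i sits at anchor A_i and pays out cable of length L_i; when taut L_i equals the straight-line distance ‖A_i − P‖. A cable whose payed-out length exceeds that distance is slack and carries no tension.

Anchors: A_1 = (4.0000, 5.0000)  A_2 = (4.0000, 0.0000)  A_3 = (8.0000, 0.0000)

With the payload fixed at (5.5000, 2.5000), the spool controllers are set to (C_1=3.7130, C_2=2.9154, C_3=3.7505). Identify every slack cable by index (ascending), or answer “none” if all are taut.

1, 3

cable 1: L_1 = ‖A_1−P‖ = 2.9155;  C_1 = 3.7130 → slack
cable 2: L_2 = ‖A_2−P‖ = 2.9155;  C_2 = 2.9154 → taut
cable 3: L_3 = ‖A_3−P‖ = 3.5355;  C_3 = 3.7505 → slack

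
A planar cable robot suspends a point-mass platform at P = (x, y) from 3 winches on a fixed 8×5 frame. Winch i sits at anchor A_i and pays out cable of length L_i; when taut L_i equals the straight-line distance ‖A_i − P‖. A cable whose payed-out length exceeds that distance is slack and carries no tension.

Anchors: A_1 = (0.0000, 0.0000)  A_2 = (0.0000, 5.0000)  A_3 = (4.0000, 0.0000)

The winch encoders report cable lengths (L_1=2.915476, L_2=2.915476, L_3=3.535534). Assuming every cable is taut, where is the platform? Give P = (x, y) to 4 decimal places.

(1.5000, 2.5000)

circle eqns → linear via eq_j − eq_1; set c_j = A_j·A_j − L_j²
c_1 = 0.0000+0.0000−8.5000 = -8.5000
0.0000·x − 10.0000·y = c_1−c_2 = -25.0000
-8.0000·x + 0.0000·y = c_1−c_3 = -12.0000
solve first two rows → x=1.5000, y=2.5000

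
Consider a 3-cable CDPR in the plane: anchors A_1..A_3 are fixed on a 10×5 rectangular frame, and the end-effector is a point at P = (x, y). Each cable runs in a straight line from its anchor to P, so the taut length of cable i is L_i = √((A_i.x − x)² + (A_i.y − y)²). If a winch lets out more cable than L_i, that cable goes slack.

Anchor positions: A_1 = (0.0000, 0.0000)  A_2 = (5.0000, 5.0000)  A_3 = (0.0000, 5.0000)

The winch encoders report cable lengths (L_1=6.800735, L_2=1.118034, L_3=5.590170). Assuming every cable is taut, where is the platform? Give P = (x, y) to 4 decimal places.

(5.5000, 4.0000)

expand ‖A_i−P‖²=L_i² and subtract eq 1 (k_i ≔ ‖A_i‖²−L_i²)
k_1 = 0.0000+0.0000−46.2500 = -46.2500
eq1−eq2 → [-10.0000  -10.0000]·P = -95.0000
eq1−eq3 → [0.0000  -10.0000]·P = -40.0000
2×2 solve → P = (5.5000, 4.0000)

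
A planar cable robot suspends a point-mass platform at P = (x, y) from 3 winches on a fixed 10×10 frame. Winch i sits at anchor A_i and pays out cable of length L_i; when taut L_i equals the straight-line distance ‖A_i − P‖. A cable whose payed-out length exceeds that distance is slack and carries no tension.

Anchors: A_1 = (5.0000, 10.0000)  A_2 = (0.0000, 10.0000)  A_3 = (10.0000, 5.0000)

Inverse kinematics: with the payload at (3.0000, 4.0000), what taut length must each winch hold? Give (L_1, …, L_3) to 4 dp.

(6.3246, 6.7082, 7.0711)

cable 1: Δx=2.0000, Δy=6.0000; L_1 = √(Δx²+Δy²) = 6.3246
cable 2: Δx=-3.0000, Δy=6.0000; L_2 = √(Δx²+Δy²) = 6.7082
cable 3: Δx=7.0000, Δy=1.0000; L_3 = √(Δx²+Δy²) = 7.0711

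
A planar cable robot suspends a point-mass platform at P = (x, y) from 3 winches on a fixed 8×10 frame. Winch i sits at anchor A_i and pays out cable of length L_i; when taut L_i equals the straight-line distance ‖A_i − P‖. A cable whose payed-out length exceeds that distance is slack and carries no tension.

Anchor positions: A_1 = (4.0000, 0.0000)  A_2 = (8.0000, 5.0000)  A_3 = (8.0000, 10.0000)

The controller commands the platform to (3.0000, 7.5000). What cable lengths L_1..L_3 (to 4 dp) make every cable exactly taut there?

cable 1: Δx=1.0000, Δy=-7.5000; L_1 = √(Δx²+Δy²) = 7.5664
cable 2: Δx=5.0000, Δy=-2.5000; L_2 = √(Δx²+Δy²) = 5.5902
cable 3: Δx=5.0000, Δy=2.5000; L_3 = √(Δx²+Δy²) = 5.5902

(7.5664, 5.5902, 5.5902)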